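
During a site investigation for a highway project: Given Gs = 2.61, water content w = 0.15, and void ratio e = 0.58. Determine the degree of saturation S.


Result: 0.675

Derivation:
Using S = Gs * w / e
S = 2.61 * 0.15 / 0.58
S = 0.675


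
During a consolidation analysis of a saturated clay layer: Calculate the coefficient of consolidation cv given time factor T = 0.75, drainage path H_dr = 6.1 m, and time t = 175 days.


Using cv = T * H_dr^2 / t
H_dr^2 = 6.1^2 = 37.21
cv = 0.75 * 37.21 / 175
cv = 0.15947 m^2/day


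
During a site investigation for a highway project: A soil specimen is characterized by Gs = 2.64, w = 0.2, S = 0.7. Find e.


Result: 0.7543

Derivation:
Using the relation e = Gs * w / S
e = 2.64 * 0.2 / 0.7
e = 0.7543


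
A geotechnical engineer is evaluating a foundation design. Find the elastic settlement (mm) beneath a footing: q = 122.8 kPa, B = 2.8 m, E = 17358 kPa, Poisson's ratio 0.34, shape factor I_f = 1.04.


Result: 18.22 mm

Derivation:
Using Se = q * B * (1 - nu^2) * I_f / E
1 - nu^2 = 1 - 0.34^2 = 0.8844
Se = 122.8 * 2.8 * 0.8844 * 1.04 / 17358
Se = 0.018220 m
Convert to mm: Se = 0.018220 * 1000 = 18.22 mm


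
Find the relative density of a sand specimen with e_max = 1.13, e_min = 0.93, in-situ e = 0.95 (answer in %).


Using Dr = (e_max - e) / (e_max - e_min) * 100
e_max - e = 1.13 - 0.95 = 0.18
e_max - e_min = 1.13 - 0.93 = 0.2
Dr = 0.18 / 0.2 * 100
Dr = 90.0 %


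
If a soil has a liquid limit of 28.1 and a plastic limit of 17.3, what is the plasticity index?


Result: 10.8

Derivation:
Using PI = LL - PL
PI = 28.1 - 17.3
PI = 10.8


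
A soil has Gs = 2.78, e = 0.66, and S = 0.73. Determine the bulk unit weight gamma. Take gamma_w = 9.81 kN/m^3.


Using gamma = gamma_w * (Gs + S*e) / (1 + e)
Numerator: Gs + S*e = 2.78 + 0.73*0.66 = 3.2618
Denominator: 1 + e = 1 + 0.66 = 1.66
gamma = 9.81 * 3.2618 / 1.66
gamma = 19.276 kN/m^3


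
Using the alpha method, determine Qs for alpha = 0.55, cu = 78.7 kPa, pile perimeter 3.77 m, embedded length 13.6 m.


Using Qs = alpha * cu * perimeter * L
Qs = 0.55 * 78.7 * 3.77 * 13.6
Qs = 2219.31 kN


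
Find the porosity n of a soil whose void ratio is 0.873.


Result: 0.4661

Derivation:
Using the relation n = e / (1 + e)
n = 0.873 / (1 + 0.873)
n = 0.873 / 1.873
n = 0.4661


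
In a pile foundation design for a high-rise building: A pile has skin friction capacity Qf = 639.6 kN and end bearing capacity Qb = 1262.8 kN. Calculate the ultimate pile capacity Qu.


Using Qu = Qf + Qb
Qu = 639.6 + 1262.8
Qu = 1902.4 kN


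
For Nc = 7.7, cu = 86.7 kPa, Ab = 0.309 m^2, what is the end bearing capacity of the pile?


Result: 206.29 kN

Derivation:
Using Qb = Nc * cu * Ab
Qb = 7.7 * 86.7 * 0.309
Qb = 206.29 kN


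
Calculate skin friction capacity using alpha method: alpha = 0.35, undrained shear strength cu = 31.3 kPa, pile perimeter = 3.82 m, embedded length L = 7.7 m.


Result: 322.23 kN

Derivation:
Using Qs = alpha * cu * perimeter * L
Qs = 0.35 * 31.3 * 3.82 * 7.7
Qs = 322.23 kN


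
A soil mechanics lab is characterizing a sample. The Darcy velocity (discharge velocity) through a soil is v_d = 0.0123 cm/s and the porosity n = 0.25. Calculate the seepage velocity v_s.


Using v_s = v_d / n
v_s = 0.0123 / 0.25
v_s = 0.0492 cm/s


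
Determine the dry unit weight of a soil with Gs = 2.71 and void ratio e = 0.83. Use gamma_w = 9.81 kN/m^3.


Result: 14.527 kN/m^3

Derivation:
Using gamma_d = Gs * gamma_w / (1 + e)
gamma_d = 2.71 * 9.81 / (1 + 0.83)
gamma_d = 2.71 * 9.81 / 1.83
gamma_d = 14.527 kN/m^3


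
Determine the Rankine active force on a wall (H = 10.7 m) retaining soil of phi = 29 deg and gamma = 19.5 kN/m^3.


Compute active earth pressure coefficient:
Ka = tan^2(45 - phi/2) = tan^2(30.5) = 0.346974
Compute active force:
Pa = 0.5 * Ka * gamma * H^2
Pa = 0.5 * 0.346974 * 19.5 * 10.7^2
Pa = 387.32 kN/m


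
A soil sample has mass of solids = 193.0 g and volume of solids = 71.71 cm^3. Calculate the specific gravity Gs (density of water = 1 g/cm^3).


Using Gs = m_s / (V_s * rho_w)
Since rho_w = 1 g/cm^3:
Gs = 193.0 / 71.71
Gs = 2.691


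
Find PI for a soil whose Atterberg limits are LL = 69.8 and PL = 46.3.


Result: 23.5

Derivation:
Using PI = LL - PL
PI = 69.8 - 46.3
PI = 23.5


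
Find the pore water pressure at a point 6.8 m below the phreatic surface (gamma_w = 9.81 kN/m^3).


Using u = gamma_w * h_w
u = 9.81 * 6.8
u = 66.71 kPa


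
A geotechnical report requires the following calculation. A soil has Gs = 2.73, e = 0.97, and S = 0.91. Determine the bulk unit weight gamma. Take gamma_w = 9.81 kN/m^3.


Using gamma = gamma_w * (Gs + S*e) / (1 + e)
Numerator: Gs + S*e = 2.73 + 0.91*0.97 = 3.6127
Denominator: 1 + e = 1 + 0.97 = 1.97
gamma = 9.81 * 3.6127 / 1.97
gamma = 17.99 kN/m^3


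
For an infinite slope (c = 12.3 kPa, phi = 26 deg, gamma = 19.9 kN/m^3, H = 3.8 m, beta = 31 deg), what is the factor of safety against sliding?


Result: 1.18

Derivation:
Using Fs = c / (gamma*H*sin(beta)*cos(beta)) + tan(phi)/tan(beta)
Cohesion contribution = 12.3 / (19.9*3.8*sin(31)*cos(31))
Cohesion contribution = 0.368437
Friction contribution = tan(26)/tan(31) = 0.811723
Fs = 0.368437 + 0.811723
Fs = 1.18


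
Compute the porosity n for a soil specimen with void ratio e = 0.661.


Using the relation n = e / (1 + e)
n = 0.661 / (1 + 0.661)
n = 0.661 / 1.661
n = 0.398


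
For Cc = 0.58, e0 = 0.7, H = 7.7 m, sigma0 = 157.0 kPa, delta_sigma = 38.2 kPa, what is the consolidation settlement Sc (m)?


Using Sc = Cc * H / (1 + e0) * log10((sigma0 + delta_sigma) / sigma0)
Stress ratio = (157.0 + 38.2) / 157.0 = 1.24331
log10(1.24331) = 0.0945802
Cc * H / (1 + e0) = 0.58 * 7.7 / (1 + 0.7) = 2.62706
Sc = 2.62706 * 0.0945802
Sc = 0.2485 m


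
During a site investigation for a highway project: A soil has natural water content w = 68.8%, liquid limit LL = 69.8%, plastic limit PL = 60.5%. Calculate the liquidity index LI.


First compute the plasticity index:
PI = LL - PL = 69.8 - 60.5 = 9.3
Then compute the liquidity index:
LI = (w - PL) / PI
LI = (68.8 - 60.5) / 9.3
LI = 0.892


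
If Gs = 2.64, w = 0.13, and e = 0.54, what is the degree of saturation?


Using S = Gs * w / e
S = 2.64 * 0.13 / 0.54
S = 0.6356


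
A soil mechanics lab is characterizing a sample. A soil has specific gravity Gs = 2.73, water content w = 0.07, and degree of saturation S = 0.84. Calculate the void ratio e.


Using the relation e = Gs * w / S
e = 2.73 * 0.07 / 0.84
e = 0.2275


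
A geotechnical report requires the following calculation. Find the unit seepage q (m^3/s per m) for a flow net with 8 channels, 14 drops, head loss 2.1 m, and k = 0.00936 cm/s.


Result: 0.0001123 m^3/s per m

Derivation:
Convert k to m/s for unit consistency with H:
k = 0.00936 cm/s = 0.00936 / 100 m/s = 9.36e-05 m/s
Using q = k * H * Nf / Nd
Nf / Nd = 8 / 14 = 0.5714
q = 9.36e-05 * 2.1 * 0.5714
q = 0.0001123 m^3/s per m


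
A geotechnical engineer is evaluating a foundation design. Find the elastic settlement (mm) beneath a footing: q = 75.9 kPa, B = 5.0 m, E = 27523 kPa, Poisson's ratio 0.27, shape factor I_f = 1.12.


Result: 14.317 mm

Derivation:
Using Se = q * B * (1 - nu^2) * I_f / E
1 - nu^2 = 1 - 0.27^2 = 0.9271
Se = 75.9 * 5.0 * 0.9271 * 1.12 / 27523
Se = 0.014317 m
Convert to mm: Se = 0.014317 * 1000 = 14.317 mm


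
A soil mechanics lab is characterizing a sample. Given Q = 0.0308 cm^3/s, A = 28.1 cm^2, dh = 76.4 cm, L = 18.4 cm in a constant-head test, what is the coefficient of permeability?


Result: 0.000264 cm/s

Derivation:
Compute hydraulic gradient:
i = dh / L = 76.4 / 18.4 = 4.15217
Then apply Darcy's law:
k = Q / (A * i)
k = 0.0308 / (28.1 * 4.15217)
k = 0.0308 / 116.676
k = 0.000264 cm/s


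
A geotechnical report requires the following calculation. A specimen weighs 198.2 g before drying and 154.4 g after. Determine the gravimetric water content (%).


Using w = (m_wet - m_dry) / m_dry * 100
m_wet - m_dry = 198.2 - 154.4 = 43.8 g
w = 43.8 / 154.4 * 100
w = 28.37 %


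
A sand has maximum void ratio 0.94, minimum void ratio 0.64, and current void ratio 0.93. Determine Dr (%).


Result: 3.33 %

Derivation:
Using Dr = (e_max - e) / (e_max - e_min) * 100
e_max - e = 0.94 - 0.93 = 0.01
e_max - e_min = 0.94 - 0.64 = 0.3
Dr = 0.01 / 0.3 * 100
Dr = 3.33 %


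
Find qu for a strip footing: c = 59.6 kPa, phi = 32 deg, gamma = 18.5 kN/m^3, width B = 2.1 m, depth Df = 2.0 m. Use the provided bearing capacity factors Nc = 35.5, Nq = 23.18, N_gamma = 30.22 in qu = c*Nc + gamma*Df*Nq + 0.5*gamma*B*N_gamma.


Compute qu = c*Nc + gamma*Df*Nq + 0.5*gamma*B*N_gamma
Term 1: 59.6 * 35.5 = 2115.8
Term 2: 18.5 * 2.0 * 23.18 = 857.66
Term 3: 0.5 * 18.5 * 2.1 * 30.22 = 587.0235
qu = 2115.8 + 857.66 + 587.0235
qu = 3560.48 kPa


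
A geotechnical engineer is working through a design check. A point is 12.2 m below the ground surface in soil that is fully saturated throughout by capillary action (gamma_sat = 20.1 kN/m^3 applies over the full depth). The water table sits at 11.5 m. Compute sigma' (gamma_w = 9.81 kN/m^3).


Total stress = gamma_sat * depth
sigma = 20.1 * 12.2 = 245.22 kPa
Pore water pressure u = gamma_w * (depth - d_wt)
u = 9.81 * (12.2 - 11.5) = 6.867 kPa
Effective stress = sigma - u
sigma' = 245.22 - 6.867 = 238.35 kPa


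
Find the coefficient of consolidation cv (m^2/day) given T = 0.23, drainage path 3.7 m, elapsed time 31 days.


Using cv = T * H_dr^2 / t
H_dr^2 = 3.7^2 = 13.69
cv = 0.23 * 13.69 / 31
cv = 0.10157 m^2/day


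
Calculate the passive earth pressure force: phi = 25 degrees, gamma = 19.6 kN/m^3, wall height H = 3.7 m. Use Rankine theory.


Result: 330.56 kN/m

Derivation:
Compute passive earth pressure coefficient:
Kp = tan^2(45 + phi/2) = tan^2(57.5) = 2.463913
Compute passive force:
Pp = 0.5 * Kp * gamma * H^2
Pp = 0.5 * 2.463913 * 19.6 * 3.7^2
Pp = 330.56 kN/m


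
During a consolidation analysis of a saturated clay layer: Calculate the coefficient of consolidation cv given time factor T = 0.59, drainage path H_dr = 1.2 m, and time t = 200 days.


Using cv = T * H_dr^2 / t
H_dr^2 = 1.2^2 = 1.44
cv = 0.59 * 1.44 / 200
cv = 0.00425 m^2/day


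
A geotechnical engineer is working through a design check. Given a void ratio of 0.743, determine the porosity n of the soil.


Result: 0.4263

Derivation:
Using the relation n = e / (1 + e)
n = 0.743 / (1 + 0.743)
n = 0.743 / 1.743
n = 0.4263


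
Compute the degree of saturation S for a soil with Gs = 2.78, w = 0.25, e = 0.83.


Using S = Gs * w / e
S = 2.78 * 0.25 / 0.83
S = 0.8373


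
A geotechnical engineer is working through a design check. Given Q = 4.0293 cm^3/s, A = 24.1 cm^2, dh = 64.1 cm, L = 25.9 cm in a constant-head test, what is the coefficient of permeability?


Compute hydraulic gradient:
i = dh / L = 64.1 / 25.9 = 2.4749
Then apply Darcy's law:
k = Q / (A * i)
k = 4.0293 / (24.1 * 2.4749)
k = 4.0293 / 59.6452
k = 0.067555 cm/s


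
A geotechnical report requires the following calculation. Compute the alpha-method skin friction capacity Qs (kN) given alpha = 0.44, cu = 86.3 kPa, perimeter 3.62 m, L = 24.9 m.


Result: 3422.72 kN

Derivation:
Using Qs = alpha * cu * perimeter * L
Qs = 0.44 * 86.3 * 3.62 * 24.9
Qs = 3422.72 kN


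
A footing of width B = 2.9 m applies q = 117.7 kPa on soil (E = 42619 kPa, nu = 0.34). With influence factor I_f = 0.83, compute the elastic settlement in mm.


Result: 5.879 mm

Derivation:
Using Se = q * B * (1 - nu^2) * I_f / E
1 - nu^2 = 1 - 0.34^2 = 0.8844
Se = 117.7 * 2.9 * 0.8844 * 0.83 / 42619
Se = 0.005879 m
Convert to mm: Se = 0.005879 * 1000 = 5.879 mm


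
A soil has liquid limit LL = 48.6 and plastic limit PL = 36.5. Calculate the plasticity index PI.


Using PI = LL - PL
PI = 48.6 - 36.5
PI = 12.1


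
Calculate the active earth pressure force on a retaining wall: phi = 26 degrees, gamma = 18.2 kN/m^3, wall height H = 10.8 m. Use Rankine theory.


Compute active earth pressure coefficient:
Ka = tan^2(45 - phi/2) = tan^2(32.0) = 0.390462
Compute active force:
Pa = 0.5 * Ka * gamma * H^2
Pa = 0.5 * 0.390462 * 18.2 * 10.8^2
Pa = 414.45 kN/m


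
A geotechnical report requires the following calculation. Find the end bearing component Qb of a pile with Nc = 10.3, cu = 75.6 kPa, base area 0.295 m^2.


Using Qb = Nc * cu * Ab
Qb = 10.3 * 75.6 * 0.295
Qb = 229.71 kN


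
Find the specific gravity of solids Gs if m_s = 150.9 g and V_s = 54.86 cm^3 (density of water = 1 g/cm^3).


Using Gs = m_s / (V_s * rho_w)
Since rho_w = 1 g/cm^3:
Gs = 150.9 / 54.86
Gs = 2.751


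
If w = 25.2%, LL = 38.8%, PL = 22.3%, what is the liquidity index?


First compute the plasticity index:
PI = LL - PL = 38.8 - 22.3 = 16.5
Then compute the liquidity index:
LI = (w - PL) / PI
LI = (25.2 - 22.3) / 16.5
LI = 0.176


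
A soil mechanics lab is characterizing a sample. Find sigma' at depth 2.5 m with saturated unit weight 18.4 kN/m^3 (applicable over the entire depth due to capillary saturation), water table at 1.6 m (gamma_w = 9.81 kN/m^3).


Total stress = gamma_sat * depth
sigma = 18.4 * 2.5 = 46.0 kPa
Pore water pressure u = gamma_w * (depth - d_wt)
u = 9.81 * (2.5 - 1.6) = 8.829 kPa
Effective stress = sigma - u
sigma' = 46.0 - 8.829 = 37.17 kPa


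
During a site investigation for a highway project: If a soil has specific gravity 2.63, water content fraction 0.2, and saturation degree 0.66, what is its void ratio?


Result: 0.797

Derivation:
Using the relation e = Gs * w / S
e = 2.63 * 0.2 / 0.66
e = 0.797


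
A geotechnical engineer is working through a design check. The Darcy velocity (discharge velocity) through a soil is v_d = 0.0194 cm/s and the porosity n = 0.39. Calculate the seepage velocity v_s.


Using v_s = v_d / n
v_s = 0.0194 / 0.39
v_s = 0.04974 cm/s


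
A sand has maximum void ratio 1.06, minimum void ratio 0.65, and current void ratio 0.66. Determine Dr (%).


Using Dr = (e_max - e) / (e_max - e_min) * 100
e_max - e = 1.06 - 0.66 = 0.4
e_max - e_min = 1.06 - 0.65 = 0.41
Dr = 0.4 / 0.41 * 100
Dr = 97.56 %


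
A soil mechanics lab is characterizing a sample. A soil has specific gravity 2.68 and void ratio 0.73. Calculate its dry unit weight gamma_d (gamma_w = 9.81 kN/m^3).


Using gamma_d = Gs * gamma_w / (1 + e)
gamma_d = 2.68 * 9.81 / (1 + 0.73)
gamma_d = 2.68 * 9.81 / 1.73
gamma_d = 15.197 kN/m^3


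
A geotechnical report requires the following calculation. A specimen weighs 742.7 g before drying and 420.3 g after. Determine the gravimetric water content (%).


Using w = (m_wet - m_dry) / m_dry * 100
m_wet - m_dry = 742.7 - 420.3 = 322.4 g
w = 322.4 / 420.3 * 100
w = 76.71 %


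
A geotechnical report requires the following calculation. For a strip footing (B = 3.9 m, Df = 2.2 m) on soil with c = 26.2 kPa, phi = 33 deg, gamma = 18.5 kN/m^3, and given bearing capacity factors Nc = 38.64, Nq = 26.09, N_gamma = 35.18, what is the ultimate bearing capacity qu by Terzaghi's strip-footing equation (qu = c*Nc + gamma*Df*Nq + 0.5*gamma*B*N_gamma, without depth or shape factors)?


Result: 3343.35 kPa

Derivation:
Compute qu = c*Nc + gamma*Df*Nq + 0.5*gamma*B*N_gamma
Term 1: 26.2 * 38.64 = 1012.368
Term 2: 18.5 * 2.2 * 26.09 = 1061.863
Term 3: 0.5 * 18.5 * 3.9 * 35.18 = 1269.1185
qu = 1012.368 + 1061.863 + 1269.1185
qu = 3343.35 kPa


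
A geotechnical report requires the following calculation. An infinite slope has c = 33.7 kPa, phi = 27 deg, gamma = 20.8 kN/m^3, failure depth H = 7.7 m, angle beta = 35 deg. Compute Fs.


Using Fs = c / (gamma*H*sin(beta)*cos(beta)) + tan(phi)/tan(beta)
Cohesion contribution = 33.7 / (20.8*7.7*sin(35)*cos(35))
Cohesion contribution = 0.447837
Friction contribution = tan(27)/tan(35) = 0.727678
Fs = 0.447837 + 0.727678
Fs = 1.176


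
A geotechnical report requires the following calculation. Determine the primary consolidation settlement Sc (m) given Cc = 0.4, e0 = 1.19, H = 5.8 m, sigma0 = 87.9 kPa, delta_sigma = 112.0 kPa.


Using Sc = Cc * H / (1 + e0) * log10((sigma0 + delta_sigma) / sigma0)
Stress ratio = (87.9 + 112.0) / 87.9 = 2.27418
log10(2.27418) = 0.356824
Cc * H / (1 + e0) = 0.4 * 5.8 / (1 + 1.19) = 1.05936
Sc = 1.05936 * 0.356824
Sc = 0.378 m


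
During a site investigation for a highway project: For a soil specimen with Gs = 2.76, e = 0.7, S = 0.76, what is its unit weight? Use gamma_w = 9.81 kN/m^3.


Using gamma = gamma_w * (Gs + S*e) / (1 + e)
Numerator: Gs + S*e = 2.76 + 0.76*0.7 = 3.292
Denominator: 1 + e = 1 + 0.7 = 1.7
gamma = 9.81 * 3.292 / 1.7
gamma = 18.997 kN/m^3


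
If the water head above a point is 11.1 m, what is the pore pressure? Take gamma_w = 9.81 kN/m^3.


Using u = gamma_w * h_w
u = 9.81 * 11.1
u = 108.89 kPa


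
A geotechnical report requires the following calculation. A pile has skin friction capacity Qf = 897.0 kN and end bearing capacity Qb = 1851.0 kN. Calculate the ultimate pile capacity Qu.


Result: 2748.0 kN

Derivation:
Using Qu = Qf + Qb
Qu = 897.0 + 1851.0
Qu = 2748.0 kN


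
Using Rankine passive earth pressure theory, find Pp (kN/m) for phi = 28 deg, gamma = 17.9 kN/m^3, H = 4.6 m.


Compute passive earth pressure coefficient:
Kp = tan^2(45 + phi/2) = tan^2(59.0) = 2.769826
Compute passive force:
Pp = 0.5 * Kp * gamma * H^2
Pp = 0.5 * 2.769826 * 17.9 * 4.6^2
Pp = 524.56 kN/m


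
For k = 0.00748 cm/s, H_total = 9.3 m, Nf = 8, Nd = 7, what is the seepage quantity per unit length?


Result: 0.000795 m^3/s per m

Derivation:
Convert k to m/s for unit consistency with H:
k = 0.00748 cm/s = 0.00748 / 100 m/s = 7.48e-05 m/s
Using q = k * H * Nf / Nd
Nf / Nd = 8 / 7 = 1.1429
q = 7.48e-05 * 9.3 * 1.1429
q = 0.000795 m^3/s per m


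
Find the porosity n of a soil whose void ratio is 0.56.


Using the relation n = e / (1 + e)
n = 0.56 / (1 + 0.56)
n = 0.56 / 1.56
n = 0.359


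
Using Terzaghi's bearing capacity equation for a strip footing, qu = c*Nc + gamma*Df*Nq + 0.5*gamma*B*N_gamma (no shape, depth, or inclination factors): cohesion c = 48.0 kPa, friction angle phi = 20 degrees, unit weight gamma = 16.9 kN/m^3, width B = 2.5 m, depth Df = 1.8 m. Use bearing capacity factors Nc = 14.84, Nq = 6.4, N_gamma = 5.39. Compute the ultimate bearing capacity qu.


Result: 1020.87 kPa

Derivation:
Compute qu = c*Nc + gamma*Df*Nq + 0.5*gamma*B*N_gamma
Term 1: 48.0 * 14.84 = 712.32
Term 2: 16.9 * 1.8 * 6.4 = 194.688
Term 3: 0.5 * 16.9 * 2.5 * 5.39 = 113.86375
qu = 712.32 + 194.688 + 113.86375
qu = 1020.87 kPa


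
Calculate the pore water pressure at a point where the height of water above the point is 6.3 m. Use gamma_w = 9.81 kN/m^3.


Using u = gamma_w * h_w
u = 9.81 * 6.3
u = 61.8 kPa


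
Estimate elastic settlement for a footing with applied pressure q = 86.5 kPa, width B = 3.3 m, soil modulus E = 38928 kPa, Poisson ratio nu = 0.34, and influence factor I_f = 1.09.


Using Se = q * B * (1 - nu^2) * I_f / E
1 - nu^2 = 1 - 0.34^2 = 0.8844
Se = 86.5 * 3.3 * 0.8844 * 1.09 / 38928
Se = 0.007069 m
Convert to mm: Se = 0.007069 * 1000 = 7.069 mm


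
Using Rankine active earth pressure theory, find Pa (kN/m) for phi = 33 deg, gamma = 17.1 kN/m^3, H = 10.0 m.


Compute active earth pressure coefficient:
Ka = tan^2(45 - phi/2) = tan^2(28.5) = 0.294801
Compute active force:
Pa = 0.5 * Ka * gamma * H^2
Pa = 0.5 * 0.294801 * 17.1 * 10.0^2
Pa = 252.05 kN/m


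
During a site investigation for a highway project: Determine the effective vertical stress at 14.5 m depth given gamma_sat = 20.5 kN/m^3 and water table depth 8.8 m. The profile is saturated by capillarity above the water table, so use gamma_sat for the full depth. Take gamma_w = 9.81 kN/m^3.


Total stress = gamma_sat * depth
sigma = 20.5 * 14.5 = 297.25 kPa
Pore water pressure u = gamma_w * (depth - d_wt)
u = 9.81 * (14.5 - 8.8) = 55.917 kPa
Effective stress = sigma - u
sigma' = 297.25 - 55.917 = 241.33 kPa


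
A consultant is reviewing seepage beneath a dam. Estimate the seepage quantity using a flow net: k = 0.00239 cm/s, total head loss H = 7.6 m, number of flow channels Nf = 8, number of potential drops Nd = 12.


Convert k to m/s for unit consistency with H:
k = 0.00239 cm/s = 0.00239 / 100 m/s = 2.39e-05 m/s
Using q = k * H * Nf / Nd
Nf / Nd = 8 / 12 = 0.6667
q = 2.39e-05 * 7.6 * 0.6667
q = 0.0001211 m^3/s per m


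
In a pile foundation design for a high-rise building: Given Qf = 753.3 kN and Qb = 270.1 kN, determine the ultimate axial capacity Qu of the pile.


Result: 1023.4 kN

Derivation:
Using Qu = Qf + Qb
Qu = 753.3 + 270.1
Qu = 1023.4 kN


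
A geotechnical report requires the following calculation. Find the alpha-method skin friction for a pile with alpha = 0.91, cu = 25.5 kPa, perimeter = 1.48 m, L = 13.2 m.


Using Qs = alpha * cu * perimeter * L
Qs = 0.91 * 25.5 * 1.48 * 13.2
Qs = 453.33 kN


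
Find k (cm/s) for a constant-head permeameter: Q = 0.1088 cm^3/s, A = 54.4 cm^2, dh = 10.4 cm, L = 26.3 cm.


Compute hydraulic gradient:
i = dh / L = 10.4 / 26.3 = 0.395437
Then apply Darcy's law:
k = Q / (A * i)
k = 0.1088 / (54.4 * 0.395437)
k = 0.1088 / 21.5118
k = 0.005058 cm/s


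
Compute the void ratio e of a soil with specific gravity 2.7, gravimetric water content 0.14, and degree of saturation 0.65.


Result: 0.5815

Derivation:
Using the relation e = Gs * w / S
e = 2.7 * 0.14 / 0.65
e = 0.5815


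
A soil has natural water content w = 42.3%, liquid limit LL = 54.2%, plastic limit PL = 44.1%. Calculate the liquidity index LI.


Result: -0.178

Derivation:
First compute the plasticity index:
PI = LL - PL = 54.2 - 44.1 = 10.1
Then compute the liquidity index:
LI = (w - PL) / PI
LI = (42.3 - 44.1) / 10.1
LI = -0.178


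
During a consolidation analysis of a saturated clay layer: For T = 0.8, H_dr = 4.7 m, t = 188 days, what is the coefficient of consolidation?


Using cv = T * H_dr^2 / t
H_dr^2 = 4.7^2 = 22.09
cv = 0.8 * 22.09 / 188
cv = 0.094 m^2/day


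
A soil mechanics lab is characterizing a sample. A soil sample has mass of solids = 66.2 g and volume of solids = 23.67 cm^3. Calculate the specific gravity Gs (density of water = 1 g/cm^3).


Using Gs = m_s / (V_s * rho_w)
Since rho_w = 1 g/cm^3:
Gs = 66.2 / 23.67
Gs = 2.797


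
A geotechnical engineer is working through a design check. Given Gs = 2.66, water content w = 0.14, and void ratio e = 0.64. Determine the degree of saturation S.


Using S = Gs * w / e
S = 2.66 * 0.14 / 0.64
S = 0.5819


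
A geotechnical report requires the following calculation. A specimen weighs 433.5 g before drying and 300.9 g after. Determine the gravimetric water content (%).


Using w = (m_wet - m_dry) / m_dry * 100
m_wet - m_dry = 433.5 - 300.9 = 132.6 g
w = 132.6 / 300.9 * 100
w = 44.07 %


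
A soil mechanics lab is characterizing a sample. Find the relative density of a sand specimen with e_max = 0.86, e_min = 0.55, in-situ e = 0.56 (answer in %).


Using Dr = (e_max - e) / (e_max - e_min) * 100
e_max - e = 0.86 - 0.56 = 0.3
e_max - e_min = 0.86 - 0.55 = 0.31
Dr = 0.3 / 0.31 * 100
Dr = 96.77 %


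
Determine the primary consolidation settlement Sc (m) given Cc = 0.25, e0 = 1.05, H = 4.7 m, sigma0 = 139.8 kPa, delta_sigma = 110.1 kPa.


Using Sc = Cc * H / (1 + e0) * log10((sigma0 + delta_sigma) / sigma0)
Stress ratio = (139.8 + 110.1) / 139.8 = 1.78755
log10(1.78755) = 0.252259
Cc * H / (1 + e0) = 0.25 * 4.7 / (1 + 1.05) = 0.573171
Sc = 0.573171 * 0.252259
Sc = 0.1446 m


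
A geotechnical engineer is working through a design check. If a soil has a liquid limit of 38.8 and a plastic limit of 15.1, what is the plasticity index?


Result: 23.7

Derivation:
Using PI = LL - PL
PI = 38.8 - 15.1
PI = 23.7


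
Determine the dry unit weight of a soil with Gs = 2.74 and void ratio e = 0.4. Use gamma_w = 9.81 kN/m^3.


Using gamma_d = Gs * gamma_w / (1 + e)
gamma_d = 2.74 * 9.81 / (1 + 0.4)
gamma_d = 2.74 * 9.81 / 1.4
gamma_d = 19.2 kN/m^3


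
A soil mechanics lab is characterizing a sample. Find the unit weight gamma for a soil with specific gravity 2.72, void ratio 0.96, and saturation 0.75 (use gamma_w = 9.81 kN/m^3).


Using gamma = gamma_w * (Gs + S*e) / (1 + e)
Numerator: Gs + S*e = 2.72 + 0.75*0.96 = 3.44
Denominator: 1 + e = 1 + 0.96 = 1.96
gamma = 9.81 * 3.44 / 1.96
gamma = 17.218 kN/m^3


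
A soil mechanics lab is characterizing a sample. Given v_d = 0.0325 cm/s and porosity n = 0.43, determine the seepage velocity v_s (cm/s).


Using v_s = v_d / n
v_s = 0.0325 / 0.43
v_s = 0.07558 cm/s


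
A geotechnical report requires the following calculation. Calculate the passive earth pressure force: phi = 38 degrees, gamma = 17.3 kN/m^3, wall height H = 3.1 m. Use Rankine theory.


Result: 349.44 kN/m

Derivation:
Compute passive earth pressure coefficient:
Kp = tan^2(45 + phi/2) = tan^2(64.0) = 4.203746
Compute passive force:
Pp = 0.5 * Kp * gamma * H^2
Pp = 0.5 * 4.203746 * 17.3 * 3.1^2
Pp = 349.44 kN/m


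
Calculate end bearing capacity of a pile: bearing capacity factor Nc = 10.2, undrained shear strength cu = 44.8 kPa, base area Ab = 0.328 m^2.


Result: 149.88 kN

Derivation:
Using Qb = Nc * cu * Ab
Qb = 10.2 * 44.8 * 0.328
Qb = 149.88 kN


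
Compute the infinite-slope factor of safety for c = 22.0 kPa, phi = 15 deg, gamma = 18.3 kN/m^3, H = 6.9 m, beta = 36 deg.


Result: 0.735

Derivation:
Using Fs = c / (gamma*H*sin(beta)*cos(beta)) + tan(phi)/tan(beta)
Cohesion contribution = 22.0 / (18.3*6.9*sin(36)*cos(36))
Cohesion contribution = 0.366392
Friction contribution = tan(15)/tan(36) = 0.3688
Fs = 0.366392 + 0.3688
Fs = 0.735


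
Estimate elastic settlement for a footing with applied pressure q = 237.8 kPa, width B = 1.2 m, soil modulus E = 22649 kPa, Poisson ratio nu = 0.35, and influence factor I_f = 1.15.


Using Se = q * B * (1 - nu^2) * I_f / E
1 - nu^2 = 1 - 0.35^2 = 0.8775
Se = 237.8 * 1.2 * 0.8775 * 1.15 / 22649
Se = 0.012714 m
Convert to mm: Se = 0.012714 * 1000 = 12.714 mm


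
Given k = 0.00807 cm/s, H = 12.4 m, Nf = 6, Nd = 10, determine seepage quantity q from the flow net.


Result: 0.0006004 m^3/s per m

Derivation:
Convert k to m/s for unit consistency with H:
k = 0.00807 cm/s = 0.00807 / 100 m/s = 8.07e-05 m/s
Using q = k * H * Nf / Nd
Nf / Nd = 6 / 10 = 0.6
q = 8.07e-05 * 12.4 * 0.6
q = 0.0006004 m^3/s per m


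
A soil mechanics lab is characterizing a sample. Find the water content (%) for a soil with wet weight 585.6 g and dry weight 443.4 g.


Using w = (m_wet - m_dry) / m_dry * 100
m_wet - m_dry = 585.6 - 443.4 = 142.2 g
w = 142.2 / 443.4 * 100
w = 32.07 %


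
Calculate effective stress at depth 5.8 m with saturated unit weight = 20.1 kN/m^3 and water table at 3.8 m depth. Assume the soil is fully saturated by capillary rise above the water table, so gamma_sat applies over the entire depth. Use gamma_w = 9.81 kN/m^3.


Result: 96.96 kPa

Derivation:
Total stress = gamma_sat * depth
sigma = 20.1 * 5.8 = 116.58 kPa
Pore water pressure u = gamma_w * (depth - d_wt)
u = 9.81 * (5.8 - 3.8) = 19.62 kPa
Effective stress = sigma - u
sigma' = 116.58 - 19.62 = 96.96 kPa


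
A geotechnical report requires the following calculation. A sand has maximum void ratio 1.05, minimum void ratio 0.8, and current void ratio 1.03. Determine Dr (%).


Using Dr = (e_max - e) / (e_max - e_min) * 100
e_max - e = 1.05 - 1.03 = 0.02
e_max - e_min = 1.05 - 0.8 = 0.25
Dr = 0.02 / 0.25 * 100
Dr = 8.0 %


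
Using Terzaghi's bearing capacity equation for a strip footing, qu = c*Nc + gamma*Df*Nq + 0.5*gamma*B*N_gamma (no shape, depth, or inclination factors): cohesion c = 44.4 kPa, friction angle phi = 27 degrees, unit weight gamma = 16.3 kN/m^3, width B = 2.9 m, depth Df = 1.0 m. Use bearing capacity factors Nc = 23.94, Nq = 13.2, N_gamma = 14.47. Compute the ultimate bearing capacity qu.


Compute qu = c*Nc + gamma*Df*Nq + 0.5*gamma*B*N_gamma
Term 1: 44.4 * 23.94 = 1062.936
Term 2: 16.3 * 1.0 * 13.2 = 215.16
Term 3: 0.5 * 16.3 * 2.9 * 14.47 = 341.99845
qu = 1062.936 + 215.16 + 341.99845
qu = 1620.09 kPa


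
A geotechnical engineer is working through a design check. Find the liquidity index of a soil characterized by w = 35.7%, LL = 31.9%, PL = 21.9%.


First compute the plasticity index:
PI = LL - PL = 31.9 - 21.9 = 10.0
Then compute the liquidity index:
LI = (w - PL) / PI
LI = (35.7 - 21.9) / 10.0
LI = 1.38


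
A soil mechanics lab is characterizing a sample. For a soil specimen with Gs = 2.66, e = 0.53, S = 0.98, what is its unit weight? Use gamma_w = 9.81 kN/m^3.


Result: 20.386 kN/m^3

Derivation:
Using gamma = gamma_w * (Gs + S*e) / (1 + e)
Numerator: Gs + S*e = 2.66 + 0.98*0.53 = 3.1794
Denominator: 1 + e = 1 + 0.53 = 1.53
gamma = 9.81 * 3.1794 / 1.53
gamma = 20.386 kN/m^3


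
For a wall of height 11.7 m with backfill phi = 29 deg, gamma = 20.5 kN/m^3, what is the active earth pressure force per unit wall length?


Compute active earth pressure coefficient:
Ka = tan^2(45 - phi/2) = tan^2(30.5) = 0.346974
Compute active force:
Pa = 0.5 * Ka * gamma * H^2
Pa = 0.5 * 0.346974 * 20.5 * 11.7^2
Pa = 486.85 kN/m


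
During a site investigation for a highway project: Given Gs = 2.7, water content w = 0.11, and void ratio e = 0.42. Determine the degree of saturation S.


Using S = Gs * w / e
S = 2.7 * 0.11 / 0.42
S = 0.7071


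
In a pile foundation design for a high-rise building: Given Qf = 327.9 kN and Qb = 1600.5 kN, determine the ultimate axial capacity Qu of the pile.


Result: 1928.4 kN

Derivation:
Using Qu = Qf + Qb
Qu = 327.9 + 1600.5
Qu = 1928.4 kN


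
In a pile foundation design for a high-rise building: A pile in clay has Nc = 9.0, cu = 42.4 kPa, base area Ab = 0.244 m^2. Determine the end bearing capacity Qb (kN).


Using Qb = Nc * cu * Ab
Qb = 9.0 * 42.4 * 0.244
Qb = 93.11 kN


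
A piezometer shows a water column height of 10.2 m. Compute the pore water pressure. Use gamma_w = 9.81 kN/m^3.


Result: 100.06 kPa

Derivation:
Using u = gamma_w * h_w
u = 9.81 * 10.2
u = 100.06 kPa


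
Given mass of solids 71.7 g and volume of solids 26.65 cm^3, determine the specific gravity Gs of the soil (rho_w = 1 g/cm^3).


Result: 2.69

Derivation:
Using Gs = m_s / (V_s * rho_w)
Since rho_w = 1 g/cm^3:
Gs = 71.7 / 26.65
Gs = 2.69


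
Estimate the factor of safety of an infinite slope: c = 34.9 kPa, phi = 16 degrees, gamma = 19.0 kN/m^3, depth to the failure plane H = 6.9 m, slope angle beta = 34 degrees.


Using Fs = c / (gamma*H*sin(beta)*cos(beta)) + tan(phi)/tan(beta)
Cohesion contribution = 34.9 / (19.0*6.9*sin(34)*cos(34))
Cohesion contribution = 0.574231
Friction contribution = tan(16)/tan(34) = 0.425118
Fs = 0.574231 + 0.425118
Fs = 0.999


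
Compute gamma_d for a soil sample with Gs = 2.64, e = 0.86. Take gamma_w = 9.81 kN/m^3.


Result: 13.924 kN/m^3

Derivation:
Using gamma_d = Gs * gamma_w / (1 + e)
gamma_d = 2.64 * 9.81 / (1 + 0.86)
gamma_d = 2.64 * 9.81 / 1.86
gamma_d = 13.924 kN/m^3


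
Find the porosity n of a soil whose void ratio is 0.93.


Using the relation n = e / (1 + e)
n = 0.93 / (1 + 0.93)
n = 0.93 / 1.93
n = 0.4819


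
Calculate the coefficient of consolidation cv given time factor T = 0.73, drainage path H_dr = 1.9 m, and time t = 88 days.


Using cv = T * H_dr^2 / t
H_dr^2 = 1.9^2 = 3.61
cv = 0.73 * 3.61 / 88
cv = 0.02995 m^2/day


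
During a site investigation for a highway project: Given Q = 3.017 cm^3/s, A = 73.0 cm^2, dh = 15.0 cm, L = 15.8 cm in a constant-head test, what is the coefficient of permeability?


Compute hydraulic gradient:
i = dh / L = 15.0 / 15.8 = 0.949367
Then apply Darcy's law:
k = Q / (A * i)
k = 3.017 / (73.0 * 0.949367)
k = 3.017 / 69.3038
k = 0.043533 cm/s


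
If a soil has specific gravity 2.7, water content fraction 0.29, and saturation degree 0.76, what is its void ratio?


Result: 1.0303

Derivation:
Using the relation e = Gs * w / S
e = 2.7 * 0.29 / 0.76
e = 1.0303


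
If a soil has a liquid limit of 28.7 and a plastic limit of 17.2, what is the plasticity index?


Using PI = LL - PL
PI = 28.7 - 17.2
PI = 11.5


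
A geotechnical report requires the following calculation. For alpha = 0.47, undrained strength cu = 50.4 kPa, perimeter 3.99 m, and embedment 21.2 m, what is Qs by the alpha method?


Using Qs = alpha * cu * perimeter * L
Qs = 0.47 * 50.4 * 3.99 * 21.2
Qs = 2003.72 kN


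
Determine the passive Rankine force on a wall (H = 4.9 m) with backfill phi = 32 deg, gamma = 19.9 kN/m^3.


Compute passive earth pressure coefficient:
Kp = tan^2(45 + phi/2) = tan^2(61.0) = 3.254588
Compute passive force:
Pp = 0.5 * Kp * gamma * H^2
Pp = 0.5 * 3.254588 * 19.9 * 4.9^2
Pp = 777.52 kN/m


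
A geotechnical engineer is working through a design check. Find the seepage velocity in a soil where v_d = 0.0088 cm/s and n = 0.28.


Using v_s = v_d / n
v_s = 0.0088 / 0.28
v_s = 0.03143 cm/s


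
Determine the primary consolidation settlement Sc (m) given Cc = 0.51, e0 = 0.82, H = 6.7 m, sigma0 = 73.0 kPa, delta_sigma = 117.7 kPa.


Using Sc = Cc * H / (1 + e0) * log10((sigma0 + delta_sigma) / sigma0)
Stress ratio = (73.0 + 117.7) / 73.0 = 2.61233
log10(2.61233) = 0.417028
Cc * H / (1 + e0) = 0.51 * 6.7 / (1 + 0.82) = 1.87747
Sc = 1.87747 * 0.417028
Sc = 0.783 m


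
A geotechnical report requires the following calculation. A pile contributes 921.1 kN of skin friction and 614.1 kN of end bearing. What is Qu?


Result: 1535.2 kN

Derivation:
Using Qu = Qf + Qb
Qu = 921.1 + 614.1
Qu = 1535.2 kN


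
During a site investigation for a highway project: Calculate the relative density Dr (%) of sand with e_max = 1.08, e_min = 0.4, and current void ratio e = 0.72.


Using Dr = (e_max - e) / (e_max - e_min) * 100
e_max - e = 1.08 - 0.72 = 0.36
e_max - e_min = 1.08 - 0.4 = 0.68
Dr = 0.36 / 0.68 * 100
Dr = 52.94 %


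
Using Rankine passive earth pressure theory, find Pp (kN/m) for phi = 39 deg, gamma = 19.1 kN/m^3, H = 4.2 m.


Compute passive earth pressure coefficient:
Kp = tan^2(45 + phi/2) = tan^2(64.5) = 4.395495
Compute passive force:
Pp = 0.5 * Kp * gamma * H^2
Pp = 0.5 * 4.395495 * 19.1 * 4.2^2
Pp = 740.47 kN/m


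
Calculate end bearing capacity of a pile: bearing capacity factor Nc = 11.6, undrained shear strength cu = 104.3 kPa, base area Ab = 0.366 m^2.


Result: 442.82 kN

Derivation:
Using Qb = Nc * cu * Ab
Qb = 11.6 * 104.3 * 0.366
Qb = 442.82 kN


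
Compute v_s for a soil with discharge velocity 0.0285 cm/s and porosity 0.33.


Using v_s = v_d / n
v_s = 0.0285 / 0.33
v_s = 0.08636 cm/s


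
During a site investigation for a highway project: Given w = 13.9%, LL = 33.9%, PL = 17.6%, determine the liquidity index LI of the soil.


First compute the plasticity index:
PI = LL - PL = 33.9 - 17.6 = 16.3
Then compute the liquidity index:
LI = (w - PL) / PI
LI = (13.9 - 17.6) / 16.3
LI = -0.227


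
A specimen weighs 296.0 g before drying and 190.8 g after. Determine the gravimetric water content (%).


Using w = (m_wet - m_dry) / m_dry * 100
m_wet - m_dry = 296.0 - 190.8 = 105.2 g
w = 105.2 / 190.8 * 100
w = 55.14 %


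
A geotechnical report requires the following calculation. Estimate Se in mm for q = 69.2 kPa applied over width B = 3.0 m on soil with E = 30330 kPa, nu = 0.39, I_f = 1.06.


Using Se = q * B * (1 - nu^2) * I_f / E
1 - nu^2 = 1 - 0.39^2 = 0.8479
Se = 69.2 * 3.0 * 0.8479 * 1.06 / 30330
Se = 0.006152 m
Convert to mm: Se = 0.006152 * 1000 = 6.152 mm


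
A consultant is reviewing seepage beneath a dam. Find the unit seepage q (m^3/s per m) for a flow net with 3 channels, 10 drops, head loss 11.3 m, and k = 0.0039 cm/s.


Result: 0.0001322 m^3/s per m

Derivation:
Convert k to m/s for unit consistency with H:
k = 0.0039 cm/s = 0.0039 / 100 m/s = 3.9e-05 m/s
Using q = k * H * Nf / Nd
Nf / Nd = 3 / 10 = 0.3
q = 3.9e-05 * 11.3 * 0.3
q = 0.0001322 m^3/s per m


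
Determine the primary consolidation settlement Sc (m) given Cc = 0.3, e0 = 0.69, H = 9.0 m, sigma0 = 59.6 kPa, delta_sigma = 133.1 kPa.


Using Sc = Cc * H / (1 + e0) * log10((sigma0 + delta_sigma) / sigma0)
Stress ratio = (59.6 + 133.1) / 59.6 = 3.23322
log10(3.23322) = 0.509635
Cc * H / (1 + e0) = 0.3 * 9.0 / (1 + 0.69) = 1.59763
Sc = 1.59763 * 0.509635
Sc = 0.8142 m


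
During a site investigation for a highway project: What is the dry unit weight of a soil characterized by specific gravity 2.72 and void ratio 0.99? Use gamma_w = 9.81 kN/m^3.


Using gamma_d = Gs * gamma_w / (1 + e)
gamma_d = 2.72 * 9.81 / (1 + 0.99)
gamma_d = 2.72 * 9.81 / 1.99
gamma_d = 13.409 kN/m^3


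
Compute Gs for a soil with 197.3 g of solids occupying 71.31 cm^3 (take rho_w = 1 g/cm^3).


Using Gs = m_s / (V_s * rho_w)
Since rho_w = 1 g/cm^3:
Gs = 197.3 / 71.31
Gs = 2.767


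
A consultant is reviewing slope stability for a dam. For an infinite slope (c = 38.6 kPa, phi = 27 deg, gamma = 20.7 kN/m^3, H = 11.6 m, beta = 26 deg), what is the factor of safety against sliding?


Using Fs = c / (gamma*H*sin(beta)*cos(beta)) + tan(phi)/tan(beta)
Cohesion contribution = 38.6 / (20.7*11.6*sin(26)*cos(26))
Cohesion contribution = 0.407997
Friction contribution = tan(27)/tan(26) = 1.04468
Fs = 0.407997 + 1.04468
Fs = 1.453


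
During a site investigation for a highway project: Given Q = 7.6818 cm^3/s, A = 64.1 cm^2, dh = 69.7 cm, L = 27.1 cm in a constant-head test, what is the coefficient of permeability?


Compute hydraulic gradient:
i = dh / L = 69.7 / 27.1 = 2.57196
Then apply Darcy's law:
k = Q / (A * i)
k = 7.6818 / (64.1 * 2.57196)
k = 7.6818 / 164.862
k = 0.046595 cm/s


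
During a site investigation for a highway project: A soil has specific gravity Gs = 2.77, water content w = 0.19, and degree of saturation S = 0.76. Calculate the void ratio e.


Result: 0.6925

Derivation:
Using the relation e = Gs * w / S
e = 2.77 * 0.19 / 0.76
e = 0.6925


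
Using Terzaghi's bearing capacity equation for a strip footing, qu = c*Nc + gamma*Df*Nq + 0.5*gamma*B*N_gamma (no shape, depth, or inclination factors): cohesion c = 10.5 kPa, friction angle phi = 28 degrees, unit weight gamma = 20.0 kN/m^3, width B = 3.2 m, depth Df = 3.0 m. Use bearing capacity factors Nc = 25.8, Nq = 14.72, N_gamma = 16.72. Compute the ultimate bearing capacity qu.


Compute qu = c*Nc + gamma*Df*Nq + 0.5*gamma*B*N_gamma
Term 1: 10.5 * 25.8 = 270.9
Term 2: 20.0 * 3.0 * 14.72 = 883.2
Term 3: 0.5 * 20.0 * 3.2 * 16.72 = 535.04
qu = 270.9 + 883.2 + 535.04
qu = 1689.14 kPa


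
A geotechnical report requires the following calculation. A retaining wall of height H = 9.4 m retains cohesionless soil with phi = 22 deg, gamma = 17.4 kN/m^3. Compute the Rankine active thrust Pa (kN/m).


Result: 349.74 kN/m

Derivation:
Compute active earth pressure coefficient:
Ka = tan^2(45 - phi/2) = tan^2(34.0) = 0.454962
Compute active force:
Pa = 0.5 * Ka * gamma * H^2
Pa = 0.5 * 0.454962 * 17.4 * 9.4^2
Pa = 349.74 kN/m


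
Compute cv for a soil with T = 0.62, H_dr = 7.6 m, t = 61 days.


Using cv = T * H_dr^2 / t
H_dr^2 = 7.6^2 = 57.76
cv = 0.62 * 57.76 / 61
cv = 0.58707 m^2/day


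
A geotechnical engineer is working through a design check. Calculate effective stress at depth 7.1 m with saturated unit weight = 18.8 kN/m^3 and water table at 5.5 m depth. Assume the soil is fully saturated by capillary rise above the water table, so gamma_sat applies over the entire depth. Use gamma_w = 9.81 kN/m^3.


Total stress = gamma_sat * depth
sigma = 18.8 * 7.1 = 133.48 kPa
Pore water pressure u = gamma_w * (depth - d_wt)
u = 9.81 * (7.1 - 5.5) = 15.696 kPa
Effective stress = sigma - u
sigma' = 133.48 - 15.696 = 117.78 kPa


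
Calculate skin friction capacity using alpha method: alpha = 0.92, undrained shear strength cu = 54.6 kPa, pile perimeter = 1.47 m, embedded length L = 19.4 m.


Using Qs = alpha * cu * perimeter * L
Qs = 0.92 * 54.6 * 1.47 * 19.4
Qs = 1432.52 kN


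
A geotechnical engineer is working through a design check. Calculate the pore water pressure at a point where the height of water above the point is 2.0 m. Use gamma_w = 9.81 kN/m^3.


Result: 19.62 kPa

Derivation:
Using u = gamma_w * h_w
u = 9.81 * 2.0
u = 19.62 kPa
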